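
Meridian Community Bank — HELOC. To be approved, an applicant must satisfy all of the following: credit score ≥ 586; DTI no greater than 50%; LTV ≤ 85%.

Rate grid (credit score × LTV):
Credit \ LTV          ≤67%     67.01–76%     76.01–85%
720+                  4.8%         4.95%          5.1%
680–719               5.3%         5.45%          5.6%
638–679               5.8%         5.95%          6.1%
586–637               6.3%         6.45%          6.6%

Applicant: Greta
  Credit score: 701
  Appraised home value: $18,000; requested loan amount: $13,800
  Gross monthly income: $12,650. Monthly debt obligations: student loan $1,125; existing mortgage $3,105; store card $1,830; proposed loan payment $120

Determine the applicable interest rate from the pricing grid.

5.6%

Credit score 701 ≥ 586; Total monthly debts = (1,125 + 3,105 + 1,830 + 120) = 6,180. Debt-to-income = 6,180/12,650 = 48.9% — meets 50% limit
Loan-to-value = 13,800/18,000 = 76.7% — pass (85% max)
Credit 701 → row 680–719; LTV 76.7% → column 76.01–85%. Grid cell → 5.6%.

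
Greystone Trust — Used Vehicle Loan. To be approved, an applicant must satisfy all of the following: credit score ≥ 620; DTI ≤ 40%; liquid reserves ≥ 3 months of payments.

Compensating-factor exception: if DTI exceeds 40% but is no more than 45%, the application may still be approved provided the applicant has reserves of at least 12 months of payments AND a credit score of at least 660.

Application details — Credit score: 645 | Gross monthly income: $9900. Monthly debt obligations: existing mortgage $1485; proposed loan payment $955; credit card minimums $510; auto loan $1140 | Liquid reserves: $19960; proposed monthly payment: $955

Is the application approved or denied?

Denied

Credit score 645 ≥ 620 (meets base)
Total debts = (1,485 + 955 + 510 + 1,140) = 4,090. DTI: 4,090 ÷ 9,900 = 41.3%, over the 40% base limit.
Reserves: 19,960 ÷ 955 = 20.9 months (meets 3-month minimum)
DTI 41.3% is within the 40%–45% exception band; checking compensating factors.
Override check — reserves: 20.9 mo (ok); score: 645 (below 660).
Override conditions not both satisfied; exception does not apply.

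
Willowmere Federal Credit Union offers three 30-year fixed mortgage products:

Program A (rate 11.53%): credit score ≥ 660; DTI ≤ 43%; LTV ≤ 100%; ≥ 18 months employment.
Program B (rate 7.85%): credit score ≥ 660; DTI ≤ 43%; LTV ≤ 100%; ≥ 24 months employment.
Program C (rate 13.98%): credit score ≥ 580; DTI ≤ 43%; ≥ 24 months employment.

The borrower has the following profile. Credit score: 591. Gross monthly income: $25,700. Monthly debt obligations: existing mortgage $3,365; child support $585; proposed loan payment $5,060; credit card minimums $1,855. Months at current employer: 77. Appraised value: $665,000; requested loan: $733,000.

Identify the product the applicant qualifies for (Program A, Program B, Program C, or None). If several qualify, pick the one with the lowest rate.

Total debts = (3,365 + 585 + 5,060 + 1,855) = 10,865; DTI = 10,865/25,700 = 42.3%.
LTV = 733,000/665,000 = 110.2%.
Program A: score 591 < 660; DTI 42.3% ≤ 43%; LTV 110.2% > 100%; employment 77 ≥ 18 mo → does not qualify.
Program B: score 591 < 660; DTI 42.3% ≤ 43%; LTV 110.2% > 100%; employment 77 ≥ 24 mo → does not qualify.
Program C: score 591 ≥ 580; DTI 42.3% ≤ 43%; employment 77 ≥ 24 mo → qualifies.

Program C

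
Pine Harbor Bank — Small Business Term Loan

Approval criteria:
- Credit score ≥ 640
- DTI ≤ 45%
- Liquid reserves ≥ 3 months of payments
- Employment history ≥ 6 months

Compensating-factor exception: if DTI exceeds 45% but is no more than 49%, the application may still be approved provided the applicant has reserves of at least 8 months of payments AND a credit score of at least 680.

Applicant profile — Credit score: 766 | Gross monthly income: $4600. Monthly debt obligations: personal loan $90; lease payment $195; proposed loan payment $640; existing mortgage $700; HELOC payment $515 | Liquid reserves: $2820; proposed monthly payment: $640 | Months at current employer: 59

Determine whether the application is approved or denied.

Credit score 766 ≥ 640 (meets base)
Total debts = (90 + 195 + 640 + 700 + 515) = 2,140. DTI = 2,140/4,600 = 46.5% > 45% — standard DTI limit exceeded.
Reserves = 2,820/640 = 4.4 months ≥ 3
Employment 59 ≥ 6 months
46.5% falls in the override range (45%–49%), so the compensating-factor test applies.
Override check — reserves: 4.4 mo (short of 8); score: 766 (ok).
Compensating-factor requirement not fully met.

Denied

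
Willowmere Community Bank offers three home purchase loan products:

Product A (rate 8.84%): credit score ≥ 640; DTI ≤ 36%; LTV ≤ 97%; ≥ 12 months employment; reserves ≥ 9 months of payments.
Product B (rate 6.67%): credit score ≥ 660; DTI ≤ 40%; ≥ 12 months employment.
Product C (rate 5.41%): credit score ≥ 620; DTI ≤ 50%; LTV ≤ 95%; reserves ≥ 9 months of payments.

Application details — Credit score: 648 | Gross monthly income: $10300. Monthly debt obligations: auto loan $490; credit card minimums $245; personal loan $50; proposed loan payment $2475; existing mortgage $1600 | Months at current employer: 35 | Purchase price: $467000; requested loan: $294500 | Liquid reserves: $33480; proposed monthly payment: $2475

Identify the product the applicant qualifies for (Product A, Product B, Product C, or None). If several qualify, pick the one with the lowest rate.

Total debts = (490 + 245 + 50 + 2,475 + 1,600) = 4,860; DTI = 4,860/10,300 = 47.2%.
LTV = 294,500/467,000 = 63.1%.
Reserves = 33,480/2,475 = 13.5 months.
Product A: score 648 ≥ 640; DTI 47.2% > 36%; LTV 63.1% ≤ 97%; employment 35 ≥ 12 mo; reserves 13.5 ≥ 9 mo → does not qualify.
Product B: score 648 < 660; DTI 47.2% > 40%; employment 35 ≥ 12 mo → does not qualify.
Product C: score 648 ≥ 620; DTI 47.2% ≤ 50%; LTV 63.1% ≤ 95%; reserves 13.5 ≥ 9 mo → qualifies.

Product C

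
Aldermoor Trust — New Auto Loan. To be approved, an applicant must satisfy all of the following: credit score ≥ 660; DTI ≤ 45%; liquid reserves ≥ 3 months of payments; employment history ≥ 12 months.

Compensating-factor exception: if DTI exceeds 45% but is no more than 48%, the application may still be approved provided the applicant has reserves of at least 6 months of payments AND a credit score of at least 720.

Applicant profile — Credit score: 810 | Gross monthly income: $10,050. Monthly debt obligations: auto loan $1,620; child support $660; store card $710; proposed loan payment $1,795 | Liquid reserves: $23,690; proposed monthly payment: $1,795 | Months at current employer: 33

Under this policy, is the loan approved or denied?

Credit score 810 ≥ 660 (meets base)
Total debts = (1,620 + 660 + 710 + 1,795) = 4,785. DTI: 4,785 ÷ 10,050 = 47.6%, over the 45% base limit.
Liquid reserves cover 23,690/1,795 = 13.2 months — ≥ 3 required
Employment 33 ≥ 12 months
DTI 47.6% is within the 45%–48% exception band; checking compensating factors.
Override check — reserves: 13.2 mo (ok); score: 810 (ok).
Both override conditions satisfied; DTI exception granted.

Approved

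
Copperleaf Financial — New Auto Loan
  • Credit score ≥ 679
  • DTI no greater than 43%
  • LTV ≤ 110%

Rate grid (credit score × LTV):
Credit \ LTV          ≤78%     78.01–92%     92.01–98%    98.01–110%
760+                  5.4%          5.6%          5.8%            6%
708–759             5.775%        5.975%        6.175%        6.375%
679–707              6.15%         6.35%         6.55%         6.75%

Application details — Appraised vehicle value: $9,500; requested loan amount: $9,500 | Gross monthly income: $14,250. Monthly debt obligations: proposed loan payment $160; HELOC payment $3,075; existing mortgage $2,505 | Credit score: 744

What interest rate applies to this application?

6.375%

Credit score 744 ≥ 679; Total monthly debts = (160 + 3,075 + 2,505) = 5,740. DTI = 5,740/14,250 = 40.3% ≤ 43%
LTV: 9,500 ÷ 9,500 = 100%, within 110% cap
Credit 744 → row 708–759; LTV 100% → column 98.01–110%. Grid cell → 6.375%.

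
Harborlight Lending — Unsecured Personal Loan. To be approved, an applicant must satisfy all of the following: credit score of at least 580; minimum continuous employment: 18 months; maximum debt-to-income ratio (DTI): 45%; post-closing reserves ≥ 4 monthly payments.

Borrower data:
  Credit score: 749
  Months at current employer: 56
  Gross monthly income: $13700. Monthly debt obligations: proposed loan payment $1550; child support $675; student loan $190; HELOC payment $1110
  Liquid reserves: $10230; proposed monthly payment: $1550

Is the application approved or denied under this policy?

Credit score 749 ≥ 580 (meets)
Employment 56 ≥ 18 months
Total monthly debts = (1,550 + 675 + 190 + 1,110) = 3,525. Debt-to-income = 3,525/13,700 = 25.7% — meets 45% limit
Reserves: 10,230 ÷ 1,550 = 6.6 months (meets 4-month minimum)
All criteria satisfied.

Approved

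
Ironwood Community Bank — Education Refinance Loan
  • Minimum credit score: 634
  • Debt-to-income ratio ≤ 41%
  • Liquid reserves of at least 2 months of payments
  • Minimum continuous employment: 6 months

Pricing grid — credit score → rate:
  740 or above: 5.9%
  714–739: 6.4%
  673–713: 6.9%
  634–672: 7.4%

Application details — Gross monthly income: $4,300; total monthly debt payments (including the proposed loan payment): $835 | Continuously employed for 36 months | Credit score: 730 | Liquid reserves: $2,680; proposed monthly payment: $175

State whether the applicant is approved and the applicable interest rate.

Credit score 730 ≥ 634 (meets minimum)
DTI: 835 ÷ 4,300 = 19.4%, within the 41% cap
Reserves = 2,680/175 = 15.3 months ≥ 2
Employment 36 ≥ 6 months
All requirements met. Score 730 falls in the 714–739 tier → 6.4%.

Approved at 6.4%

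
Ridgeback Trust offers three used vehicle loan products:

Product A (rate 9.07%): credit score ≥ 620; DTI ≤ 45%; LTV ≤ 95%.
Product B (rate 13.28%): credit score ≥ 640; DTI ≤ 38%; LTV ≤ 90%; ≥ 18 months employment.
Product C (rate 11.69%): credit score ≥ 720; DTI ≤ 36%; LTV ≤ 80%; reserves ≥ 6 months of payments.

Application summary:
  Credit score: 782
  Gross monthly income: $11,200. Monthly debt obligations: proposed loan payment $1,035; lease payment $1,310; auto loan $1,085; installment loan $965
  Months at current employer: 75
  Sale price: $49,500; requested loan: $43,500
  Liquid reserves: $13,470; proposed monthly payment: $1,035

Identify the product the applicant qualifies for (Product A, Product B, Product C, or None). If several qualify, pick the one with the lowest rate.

Product A

Total debts = (1,035 + 1,310 + 1,085 + 965) = 4,395; DTI = 4,395/11,200 = 39.2%.
LTV = 43,500/49,500 = 87.9%.
Reserves = 13,470/1,035 = 13.0 months.
Product A: score 782 ≥ 620; DTI 39.2% ≤ 45%; LTV 87.9% ≤ 95% → qualifies.
Product B: score 782 ≥ 640; DTI 39.2% > 38%; LTV 87.9% ≤ 90%; employment 75 ≥ 18 mo → does not qualify.
Product C: score 782 ≥ 720; DTI 39.2% > 36%; LTV 87.9% > 80%; reserves 13.0 ≥ 6 mo → does not qualify.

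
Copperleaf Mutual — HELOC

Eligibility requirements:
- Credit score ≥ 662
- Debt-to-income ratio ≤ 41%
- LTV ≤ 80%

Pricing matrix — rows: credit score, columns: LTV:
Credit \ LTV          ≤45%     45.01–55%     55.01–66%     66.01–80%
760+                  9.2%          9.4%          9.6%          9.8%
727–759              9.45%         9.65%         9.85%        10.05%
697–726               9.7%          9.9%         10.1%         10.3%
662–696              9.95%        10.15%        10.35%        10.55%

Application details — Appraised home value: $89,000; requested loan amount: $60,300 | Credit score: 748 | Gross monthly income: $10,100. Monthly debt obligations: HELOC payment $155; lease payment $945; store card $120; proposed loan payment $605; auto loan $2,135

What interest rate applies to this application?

10.05%

Credit score 748 ≥ 662; Total monthly debts = (155 + 945 + 120 + 605 + 2,135) = 3,960. DTI: 3,960 ÷ 10,100 = 39.2%, within the 41% cap
LTV = 60,300/89,000 = 67.8% ≤ 80%
Credit 748 → row 727–759; LTV 67.8% → column 66.01–80%. Grid cell → 10.05%.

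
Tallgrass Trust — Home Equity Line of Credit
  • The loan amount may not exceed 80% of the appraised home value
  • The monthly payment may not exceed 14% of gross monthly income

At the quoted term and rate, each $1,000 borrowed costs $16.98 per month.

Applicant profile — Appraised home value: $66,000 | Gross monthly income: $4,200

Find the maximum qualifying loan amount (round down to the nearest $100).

$34,600

Payment cap: 14% × $4,200 = $588/month.
At $16.98 per $1,000, that supports 588/16.98 × 1,000 ≈ $34,628 → $34,600.
LTV cap: 80% × $66,000 = $52,800 → $52,800.
Binding constraint: payment-to-income.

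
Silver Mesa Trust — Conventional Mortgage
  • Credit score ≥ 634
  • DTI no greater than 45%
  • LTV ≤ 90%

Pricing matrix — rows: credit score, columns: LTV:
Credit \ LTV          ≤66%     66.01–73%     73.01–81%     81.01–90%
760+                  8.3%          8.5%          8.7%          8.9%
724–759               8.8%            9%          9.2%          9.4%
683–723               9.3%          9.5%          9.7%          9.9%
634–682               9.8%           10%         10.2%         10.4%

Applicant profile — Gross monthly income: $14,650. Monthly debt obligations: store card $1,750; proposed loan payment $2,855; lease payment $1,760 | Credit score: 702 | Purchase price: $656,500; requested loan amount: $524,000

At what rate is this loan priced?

9.7%

Credit score 702 ≥ 634; Total monthly debts = (1,750 + 2,855 + 1,760) = 6,365. DTI = 6,365/14,650 = 43.4% ≤ 45%
Loan-to-value = 524,000/656,500 = 79.8% — pass (90% max)
Row: 702 falls in 683–723. Column: 79.8% falls in 73.01–81%. Rate = 9.7%.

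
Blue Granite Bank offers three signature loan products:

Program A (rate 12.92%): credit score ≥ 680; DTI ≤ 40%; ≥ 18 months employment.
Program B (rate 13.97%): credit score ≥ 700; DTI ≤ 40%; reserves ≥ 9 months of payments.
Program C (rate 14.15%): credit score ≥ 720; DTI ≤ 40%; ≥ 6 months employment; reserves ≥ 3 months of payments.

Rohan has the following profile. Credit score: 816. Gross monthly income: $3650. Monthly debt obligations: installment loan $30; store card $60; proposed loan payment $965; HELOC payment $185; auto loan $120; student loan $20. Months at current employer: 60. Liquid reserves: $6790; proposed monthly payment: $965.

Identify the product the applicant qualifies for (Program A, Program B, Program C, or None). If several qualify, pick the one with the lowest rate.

Program A

Total debts = (30 + 60 + 965 + 185 + 120 + 20) = 1,380; DTI = 1,380/3,650 = 37.8%.
Reserves = 6,790/965 = 7.0 months.
Program A: score 816 ≥ 680; DTI 37.8% ≤ 40%; employment 60 ≥ 18 mo → qualifies.
Program B: score 816 ≥ 700; DTI 37.8% ≤ 40%; reserves 7.0 < 9 mo → does not qualify.
Program C: score 816 ≥ 720; DTI 37.8% ≤ 40%; employment 60 ≥ 6 mo; reserves 7.0 ≥ 3 mo → qualifies.
Qualifying: Program A, Program C. Lowest rate is 12.92% → Program A.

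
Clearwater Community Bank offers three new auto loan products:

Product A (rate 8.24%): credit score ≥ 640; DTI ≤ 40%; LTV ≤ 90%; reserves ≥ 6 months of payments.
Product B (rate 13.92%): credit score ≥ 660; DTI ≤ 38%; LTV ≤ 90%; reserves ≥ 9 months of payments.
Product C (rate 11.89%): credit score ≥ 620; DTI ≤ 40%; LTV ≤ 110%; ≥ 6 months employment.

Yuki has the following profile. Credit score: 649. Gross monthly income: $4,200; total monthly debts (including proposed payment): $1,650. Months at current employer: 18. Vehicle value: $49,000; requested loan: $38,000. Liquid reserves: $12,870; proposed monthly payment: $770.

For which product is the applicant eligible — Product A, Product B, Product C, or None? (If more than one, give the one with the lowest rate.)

DTI = 1,650/4,200 = 39.3%.
LTV = 38,000/49,000 = 77.6%.
Reserves = 12,870/770 = 16.7 months.
Product A: score 649 ≥ 640; DTI 39.3% ≤ 40%; LTV 77.6% ≤ 90%; reserves 16.7 ≥ 6 mo → qualifies.
Product B: score 649 < 660; DTI 39.3% > 38%; LTV 77.6% ≤ 90%; reserves 16.7 ≥ 9 mo → does not qualify.
Product C: score 649 ≥ 620; DTI 39.3% ≤ 40%; LTV 77.6% ≤ 110%; employment 18 ≥ 6 mo → qualifies.
Qualifying: Product A, Product C. Lowest rate is 8.24% → Product A.

Product A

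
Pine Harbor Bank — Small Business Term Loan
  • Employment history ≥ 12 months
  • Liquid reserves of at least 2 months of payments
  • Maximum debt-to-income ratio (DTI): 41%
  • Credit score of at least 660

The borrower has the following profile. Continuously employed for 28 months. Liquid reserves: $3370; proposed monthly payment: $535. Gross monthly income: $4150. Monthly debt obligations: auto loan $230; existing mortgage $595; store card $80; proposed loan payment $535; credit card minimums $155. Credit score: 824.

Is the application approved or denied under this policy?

Employment 28 ≥ 12 months
Reserves = 3,370/535 = 6.3 months ≥ 2
Total monthly debts = (230 + 595 + 80 + 535 + 155) = 1,595. Debt-to-income = 1,595/4,150 = 38.4% — meets 41% limit
Credit score 824 ≥ 660 (meets)
All criteria satisfied.

Approved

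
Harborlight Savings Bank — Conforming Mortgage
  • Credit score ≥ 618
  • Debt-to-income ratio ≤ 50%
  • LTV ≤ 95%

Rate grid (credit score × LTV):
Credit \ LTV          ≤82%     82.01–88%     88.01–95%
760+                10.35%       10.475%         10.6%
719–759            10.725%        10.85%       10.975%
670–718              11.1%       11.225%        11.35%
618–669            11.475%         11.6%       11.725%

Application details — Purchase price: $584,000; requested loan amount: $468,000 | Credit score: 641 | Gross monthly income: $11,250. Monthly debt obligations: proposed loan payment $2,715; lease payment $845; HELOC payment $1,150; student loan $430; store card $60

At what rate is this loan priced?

Credit score 641 ≥ 618; Total monthly debts = (2,715 + 845 + 1,150 + 430 + 60) = 5,200. Debt-to-income = 5,200/11,250 = 46.2% — meets 50% limit
LTV: 468,000 ÷ 584,000 = 80.1%, within 95% cap
Score 641 is in the 618–669 band; LTV 80.1% is in the ≤82% band → 11.475%.

11.475%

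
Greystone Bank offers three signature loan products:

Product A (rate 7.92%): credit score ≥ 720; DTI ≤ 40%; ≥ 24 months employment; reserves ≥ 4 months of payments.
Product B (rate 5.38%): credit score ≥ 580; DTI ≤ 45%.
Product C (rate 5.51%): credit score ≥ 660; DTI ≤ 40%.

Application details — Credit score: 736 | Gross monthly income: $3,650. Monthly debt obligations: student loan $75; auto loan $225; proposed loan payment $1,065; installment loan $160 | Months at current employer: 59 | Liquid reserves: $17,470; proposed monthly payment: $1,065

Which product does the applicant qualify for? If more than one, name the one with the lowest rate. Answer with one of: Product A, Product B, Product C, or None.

Total debts = (75 + 225 + 1,065 + 160) = 1,525; DTI = 1,525/3,650 = 41.8%.
Reserves = 17,470/1,065 = 16.4 months.
Product A: score 736 ≥ 720; DTI 41.8% > 40%; employment 59 ≥ 24 mo; reserves 16.4 ≥ 4 mo → does not qualify.
Product B: score 736 ≥ 580; DTI 41.8% ≤ 45% → qualifies.
Product C: score 736 ≥ 660; DTI 41.8% > 40% → does not qualify.

Product B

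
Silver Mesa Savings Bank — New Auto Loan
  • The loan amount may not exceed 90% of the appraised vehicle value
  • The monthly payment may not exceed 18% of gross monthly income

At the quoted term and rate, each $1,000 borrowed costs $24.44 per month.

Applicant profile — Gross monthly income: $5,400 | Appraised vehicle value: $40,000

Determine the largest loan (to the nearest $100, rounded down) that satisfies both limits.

Payment cap: 18% × $5,400 = $972/month.
At $24.44 per $1,000, that supports 972/24.44 × 1,000 ≈ $39,770 → $39,700.
LTV cap: 90% × $40,000 = $36,000 → $36,000.
Binding constraint: loan-to-value.

$36,000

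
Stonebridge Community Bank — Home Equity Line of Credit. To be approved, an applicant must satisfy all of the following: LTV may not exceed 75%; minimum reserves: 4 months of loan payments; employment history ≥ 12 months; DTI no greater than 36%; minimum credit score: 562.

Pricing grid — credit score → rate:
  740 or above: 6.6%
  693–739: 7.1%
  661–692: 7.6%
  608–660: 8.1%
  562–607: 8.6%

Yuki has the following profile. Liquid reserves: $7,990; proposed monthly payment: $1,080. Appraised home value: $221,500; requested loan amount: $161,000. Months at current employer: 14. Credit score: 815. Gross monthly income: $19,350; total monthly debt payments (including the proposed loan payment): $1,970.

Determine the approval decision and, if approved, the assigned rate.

Credit score 815 ≥ 562 (meets minimum)
Employment 14 ≥ 12 months
Loan-to-value = 161,000/221,500 = 72.7% — pass (75% max)
Debt-to-income = 1,970/19,350 = 10.2% — meets 36% limit
Liquid reserves cover 7,990/1,080 = 7.4 months — ≥ 4 required
All requirements met. Score 815 falls in the 740 or above tier → 6.6%.

Approved at 6.6%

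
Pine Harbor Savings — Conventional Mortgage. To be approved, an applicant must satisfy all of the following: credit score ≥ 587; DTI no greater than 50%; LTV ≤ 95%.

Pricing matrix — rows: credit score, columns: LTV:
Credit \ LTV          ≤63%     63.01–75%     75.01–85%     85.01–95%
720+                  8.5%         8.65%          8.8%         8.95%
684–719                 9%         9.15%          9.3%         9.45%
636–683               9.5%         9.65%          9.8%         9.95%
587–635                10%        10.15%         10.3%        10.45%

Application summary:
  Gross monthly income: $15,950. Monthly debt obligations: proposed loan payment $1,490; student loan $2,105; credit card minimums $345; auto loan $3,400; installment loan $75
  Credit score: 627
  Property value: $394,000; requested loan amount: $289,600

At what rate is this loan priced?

10.15%

Credit score 627 ≥ 587; Total monthly debts = (1,490 + 2,105 + 345 + 3,400 + 75) = 7,415. Debt-to-income = 7,415/15,950 = 46.5% — meets 50% limit
Loan-to-value = 289,600/394,000 = 73.5% — pass (95% max)
Score 627 is in the 587–635 band; LTV 73.5% is in the 63.01–75% band → 10.15%.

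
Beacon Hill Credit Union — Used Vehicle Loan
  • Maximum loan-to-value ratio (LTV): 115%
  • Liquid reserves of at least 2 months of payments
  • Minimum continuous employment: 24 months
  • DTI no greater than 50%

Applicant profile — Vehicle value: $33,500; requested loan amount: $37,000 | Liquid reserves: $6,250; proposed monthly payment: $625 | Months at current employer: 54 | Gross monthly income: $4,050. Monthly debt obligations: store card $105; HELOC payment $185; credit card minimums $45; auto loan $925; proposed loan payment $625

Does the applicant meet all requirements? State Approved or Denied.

LTV = 37,000/33,500 = 110.4% ≤ 115%
Liquid reserves cover 6,250/625 = 10.0 months — ≥ 2 required
Employment 54 ≥ 24 months
Total monthly debts = (105 + 185 + 45 + 925 + 625) = 1,885. DTI = 1,885/4,050 = 46.5% ≤ 50%
All criteria satisfied.

Approved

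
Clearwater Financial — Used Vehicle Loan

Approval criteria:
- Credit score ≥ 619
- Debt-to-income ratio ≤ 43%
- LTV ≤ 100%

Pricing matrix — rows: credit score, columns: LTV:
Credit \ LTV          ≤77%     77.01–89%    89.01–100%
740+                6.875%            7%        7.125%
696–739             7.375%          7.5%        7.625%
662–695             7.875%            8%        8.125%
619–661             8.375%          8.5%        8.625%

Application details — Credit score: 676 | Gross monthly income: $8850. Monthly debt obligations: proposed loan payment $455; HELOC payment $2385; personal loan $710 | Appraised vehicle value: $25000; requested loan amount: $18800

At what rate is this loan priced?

7.875%

Credit score 676 ≥ 619; Total monthly debts = (455 + 2,385 + 710) = 3,550. DTI = 3,550/8,850 = 40.1% ≤ 43%
LTV: 18,800 ÷ 25,000 = 75.2%, within 100% cap
Score 676 is in the 662–695 band; LTV 75.2% is in the ≤77% band → 7.875%.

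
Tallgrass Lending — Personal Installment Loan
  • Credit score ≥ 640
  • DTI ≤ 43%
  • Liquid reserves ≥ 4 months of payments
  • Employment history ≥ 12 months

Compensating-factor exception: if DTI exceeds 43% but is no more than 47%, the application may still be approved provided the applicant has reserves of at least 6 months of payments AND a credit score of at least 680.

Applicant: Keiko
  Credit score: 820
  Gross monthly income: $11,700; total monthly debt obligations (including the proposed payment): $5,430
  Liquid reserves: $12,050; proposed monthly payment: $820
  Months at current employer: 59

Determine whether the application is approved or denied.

Approved

Credit score 820 ≥ 640 (meets base)
DTI: 5,430 ÷ 11,700 = 46.4%, over the 43% base limit.
Reserves = 12,050/820 = 14.7 months ≥ 4
Employment 59 ≥ 12 months
46.4% falls in the override range (43%–47%), so the compensating-factor test applies.
Reserves 14.7 ≥ 6 months; credit score 820 ≥ 680.
Both compensating conditions met → exception applies.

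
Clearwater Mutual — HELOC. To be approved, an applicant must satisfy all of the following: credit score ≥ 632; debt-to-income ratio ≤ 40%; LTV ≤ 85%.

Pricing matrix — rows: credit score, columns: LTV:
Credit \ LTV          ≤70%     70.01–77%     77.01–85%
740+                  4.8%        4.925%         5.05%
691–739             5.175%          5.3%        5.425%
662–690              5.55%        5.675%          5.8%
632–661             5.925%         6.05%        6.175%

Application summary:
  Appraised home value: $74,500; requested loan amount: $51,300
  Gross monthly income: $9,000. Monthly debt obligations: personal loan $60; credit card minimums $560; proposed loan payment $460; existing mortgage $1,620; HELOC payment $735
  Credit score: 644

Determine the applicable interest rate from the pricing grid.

5.925%

Credit score 644 ≥ 632; Total monthly debts = (60 + 560 + 460 + 1,620 + 735) = 3,435. DTI = 3,435/9,000 = 38.2% ≤ 40%
LTV: 51,300 ÷ 74,500 = 68.9%, within 85% cap
Credit 644 → row 632–661; LTV 68.9% → column ≤70%. Grid cell → 5.925%.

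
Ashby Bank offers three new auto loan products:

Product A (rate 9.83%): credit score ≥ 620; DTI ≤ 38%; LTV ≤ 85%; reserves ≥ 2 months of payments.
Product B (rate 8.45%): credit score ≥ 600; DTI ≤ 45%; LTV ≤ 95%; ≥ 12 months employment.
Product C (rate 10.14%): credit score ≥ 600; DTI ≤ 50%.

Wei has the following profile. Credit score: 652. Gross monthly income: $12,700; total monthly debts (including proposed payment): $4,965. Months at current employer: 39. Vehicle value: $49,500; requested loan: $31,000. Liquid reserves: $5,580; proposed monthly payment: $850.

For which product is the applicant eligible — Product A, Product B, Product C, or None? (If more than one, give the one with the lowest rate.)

DTI = 4,965/12,700 = 39.1%.
LTV = 31,000/49,500 = 62.6%.
Reserves = 5,580/850 = 6.6 months.
Product A: score 652 ≥ 620; DTI 39.1% > 38%; LTV 62.6% ≤ 85%; reserves 6.6 ≥ 2 mo → does not qualify.
Product B: score 652 ≥ 600; DTI 39.1% ≤ 45%; LTV 62.6% ≤ 95%; employment 39 ≥ 12 mo → qualifies.
Product C: score 652 ≥ 600; DTI 39.1% ≤ 50% → qualifies.
Qualifying: Product B, Product C. Lowest rate is 8.45% → Product B.

Product B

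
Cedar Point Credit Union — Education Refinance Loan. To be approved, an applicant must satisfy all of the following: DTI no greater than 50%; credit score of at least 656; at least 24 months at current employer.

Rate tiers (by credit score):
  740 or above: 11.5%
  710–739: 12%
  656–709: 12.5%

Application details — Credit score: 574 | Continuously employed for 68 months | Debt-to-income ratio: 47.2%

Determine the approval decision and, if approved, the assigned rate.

Denied

Credit score 574 < 656 (below minimum)
Employment 68 ≥ 24 months
DTI 47.2% ≤ 50%
Not all requirements met → denied.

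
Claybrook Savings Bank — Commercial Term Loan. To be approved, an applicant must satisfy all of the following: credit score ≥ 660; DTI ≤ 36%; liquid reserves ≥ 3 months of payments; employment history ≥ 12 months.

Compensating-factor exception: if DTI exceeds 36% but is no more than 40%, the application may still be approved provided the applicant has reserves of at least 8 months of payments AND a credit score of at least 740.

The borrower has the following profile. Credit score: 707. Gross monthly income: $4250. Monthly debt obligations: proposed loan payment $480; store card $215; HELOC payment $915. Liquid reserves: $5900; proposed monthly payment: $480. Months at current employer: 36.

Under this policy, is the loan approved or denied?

Credit score 707 ≥ 660 (meets base)
Total debts = (480 + 215 + 915) = 1,610. DTI = 1,610/4,250 = 37.9% > 36% — standard DTI limit exceeded.
Liquid reserves cover 5,900/480 = 12.3 months — ≥ 3 required
Employment 36 ≥ 12 months
37.9% falls in the override range (36%–40%), so the compensating-factor test applies.
Override check — reserves: 12.3 mo (ok); score: 707 (below 740).
Compensating-factor requirement not fully met.

Denied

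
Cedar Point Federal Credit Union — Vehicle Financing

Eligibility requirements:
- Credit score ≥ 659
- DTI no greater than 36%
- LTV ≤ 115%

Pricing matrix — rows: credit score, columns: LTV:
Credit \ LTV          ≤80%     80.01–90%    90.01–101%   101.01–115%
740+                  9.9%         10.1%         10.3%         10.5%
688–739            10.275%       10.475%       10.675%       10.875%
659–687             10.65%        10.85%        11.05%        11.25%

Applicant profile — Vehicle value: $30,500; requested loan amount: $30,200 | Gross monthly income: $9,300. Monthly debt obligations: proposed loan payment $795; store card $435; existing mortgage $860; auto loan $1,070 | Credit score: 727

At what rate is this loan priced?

10.675%

Credit score 727 ≥ 659; Total monthly debts = (795 + 435 + 860 + 1,070) = 3,160. Debt-to-income = 3,160/9,300 = 34% — meets 36% limit
LTV = 30,200/30,500 = 99% ≤ 115%
Credit 727 → row 688–739; LTV 99% → column 90.01–101%. Grid cell → 10.675%.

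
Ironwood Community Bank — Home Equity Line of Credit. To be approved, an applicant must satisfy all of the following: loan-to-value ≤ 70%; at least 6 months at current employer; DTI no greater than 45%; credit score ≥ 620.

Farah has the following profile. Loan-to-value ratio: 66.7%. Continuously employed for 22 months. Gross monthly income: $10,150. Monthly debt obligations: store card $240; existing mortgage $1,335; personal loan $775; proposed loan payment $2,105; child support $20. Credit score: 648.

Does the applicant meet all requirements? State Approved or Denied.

Approved

LTV 66.7% — within 70%
Employment 22 ≥ 6 months
Total monthly debts = (240 + 1,335 + 775 + 2,105 + 20) = 4,475. DTI: 4,475 ÷ 10,150 = 44.1%, within the 45% cap
Credit score 648 ≥ 620 (meets)
All criteria satisfied.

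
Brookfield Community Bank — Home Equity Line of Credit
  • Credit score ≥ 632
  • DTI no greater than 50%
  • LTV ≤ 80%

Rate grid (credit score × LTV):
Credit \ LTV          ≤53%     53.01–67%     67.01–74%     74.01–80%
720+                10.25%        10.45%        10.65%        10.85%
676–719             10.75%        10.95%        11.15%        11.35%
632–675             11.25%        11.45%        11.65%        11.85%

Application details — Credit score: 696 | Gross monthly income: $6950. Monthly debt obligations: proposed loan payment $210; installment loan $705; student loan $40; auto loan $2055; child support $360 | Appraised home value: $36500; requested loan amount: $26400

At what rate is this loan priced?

Credit score 696 ≥ 632; Total monthly debts = (210 + 705 + 40 + 2,055 + 360) = 3,370. DTI: 3,370 ÷ 6,950 = 48.5%, within the 50% cap
LTV: 26,400 ÷ 36,500 = 72.3%, within 80% cap
Row: 696 falls in 676–719. Column: 72.3% falls in 67.01–74%. Rate = 11.15%.

11.15%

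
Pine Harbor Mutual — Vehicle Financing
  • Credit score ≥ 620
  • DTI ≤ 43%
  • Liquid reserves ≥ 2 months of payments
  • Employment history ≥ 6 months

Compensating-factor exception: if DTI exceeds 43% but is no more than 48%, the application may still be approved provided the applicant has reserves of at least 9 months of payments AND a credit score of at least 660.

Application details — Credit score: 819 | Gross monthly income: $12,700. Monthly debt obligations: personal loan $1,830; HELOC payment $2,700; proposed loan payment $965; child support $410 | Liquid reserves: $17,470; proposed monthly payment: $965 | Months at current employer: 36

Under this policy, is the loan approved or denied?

Approved

Credit score 819 ≥ 620 (meets base)
Total debts = (1,830 + 2,700 + 965 + 410) = 5,905. DTI: 5,905 ÷ 12,700 = 46.5%, over the 43% base limit.
Reserves = 17,470/965 = 18.1 months ≥ 2
Employment 36 ≥ 6 months
46.5% falls in the override range (43%–48%), so the compensating-factor test applies.
Reserves 18.1 ≥ 9 months; credit score 819 ≥ 660.
Both override conditions satisfied; DTI exception granted.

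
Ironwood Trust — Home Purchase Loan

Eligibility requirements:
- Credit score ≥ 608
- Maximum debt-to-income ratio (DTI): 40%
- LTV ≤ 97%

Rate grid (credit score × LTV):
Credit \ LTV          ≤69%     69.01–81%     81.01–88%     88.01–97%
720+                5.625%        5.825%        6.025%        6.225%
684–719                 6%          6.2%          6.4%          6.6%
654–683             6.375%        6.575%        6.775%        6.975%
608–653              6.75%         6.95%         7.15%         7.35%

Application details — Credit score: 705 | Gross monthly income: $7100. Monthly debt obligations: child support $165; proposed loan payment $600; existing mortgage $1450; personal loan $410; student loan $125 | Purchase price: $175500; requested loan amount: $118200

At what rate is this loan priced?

6%

Credit score 705 ≥ 608; Total monthly debts = (165 + 600 + 1,450 + 410 + 125) = 2,750. DTI: 2,750 ÷ 7,100 = 38.7%, within the 40% cap
Loan-to-value = 118,200/175,500 = 67.4% — pass (97% max)
Credit 705 → row 684–719; LTV 67.4% → column ≤69%. Grid cell → 6%.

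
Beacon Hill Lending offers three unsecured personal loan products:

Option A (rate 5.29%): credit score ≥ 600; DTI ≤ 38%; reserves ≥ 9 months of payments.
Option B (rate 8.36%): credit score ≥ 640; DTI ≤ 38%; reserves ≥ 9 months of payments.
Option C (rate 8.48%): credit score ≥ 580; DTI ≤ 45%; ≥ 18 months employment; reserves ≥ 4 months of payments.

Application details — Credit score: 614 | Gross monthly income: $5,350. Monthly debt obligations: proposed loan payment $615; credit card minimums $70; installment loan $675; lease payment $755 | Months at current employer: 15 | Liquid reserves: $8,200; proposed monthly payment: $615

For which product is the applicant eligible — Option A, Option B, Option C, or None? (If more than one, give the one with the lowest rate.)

Total debts = (615 + 70 + 675 + 755) = 2,115; DTI = 2,115/5,350 = 39.5%.
Reserves = 8,200/615 = 13.3 months.
Option A: score 614 ≥ 600; DTI 39.5% > 38%; reserves 13.3 ≥ 9 mo → does not qualify.
Option B: score 614 < 640; DTI 39.5% > 38%; reserves 13.3 ≥ 9 mo → does not qualify.
Option C: score 614 ≥ 580; DTI 39.5% ≤ 45%; employment 15 < 18 mo; reserves 13.3 ≥ 4 mo → does not qualify.

None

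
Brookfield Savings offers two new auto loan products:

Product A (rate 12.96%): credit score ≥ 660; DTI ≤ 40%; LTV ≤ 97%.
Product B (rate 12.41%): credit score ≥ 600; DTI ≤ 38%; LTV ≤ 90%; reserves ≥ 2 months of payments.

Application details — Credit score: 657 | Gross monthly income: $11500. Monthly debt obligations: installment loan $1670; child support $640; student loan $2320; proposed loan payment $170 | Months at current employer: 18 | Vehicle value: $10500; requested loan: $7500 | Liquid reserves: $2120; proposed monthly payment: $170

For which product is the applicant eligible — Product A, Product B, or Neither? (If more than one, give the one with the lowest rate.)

Neither

Total debts = (1,670 + 640 + 2,320 + 170) = 4,800; DTI = 4,800/11,500 = 41.7%.
LTV = 7,500/10,500 = 71.4%.
Reserves = 2,120/170 = 12.5 months.
Product A: score 657 < 660; DTI 41.7% > 40%; LTV 71.4% ≤ 97% → does not qualify.
Product B: score 657 ≥ 600; DTI 41.7% > 38%; LTV 71.4% ≤ 90%; reserves 12.5 ≥ 2 mo → does not qualify.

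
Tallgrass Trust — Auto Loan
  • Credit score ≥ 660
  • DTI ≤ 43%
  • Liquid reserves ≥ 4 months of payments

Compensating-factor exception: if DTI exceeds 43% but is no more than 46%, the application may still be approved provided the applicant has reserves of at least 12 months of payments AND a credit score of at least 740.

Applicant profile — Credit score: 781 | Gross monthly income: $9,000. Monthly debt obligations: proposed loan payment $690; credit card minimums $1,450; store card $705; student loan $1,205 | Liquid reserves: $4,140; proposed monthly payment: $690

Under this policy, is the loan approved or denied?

Credit score 781 ≥ 660 (meets base)
Total debts = (690 + 1,450 + 705 + 1,205) = 4,050. DTI: 4,050 ÷ 9,000 = 45%, over the 43% base limit.
Liquid reserves cover 4,140/690 = 6.0 months — ≥ 4 required
DTI 45% is within the 43%–46% exception band; checking compensating factors.
Override check — reserves: 6.0 mo (short of 12); score: 781 (ok).
Override conditions not both satisfied; exception does not apply.

Denied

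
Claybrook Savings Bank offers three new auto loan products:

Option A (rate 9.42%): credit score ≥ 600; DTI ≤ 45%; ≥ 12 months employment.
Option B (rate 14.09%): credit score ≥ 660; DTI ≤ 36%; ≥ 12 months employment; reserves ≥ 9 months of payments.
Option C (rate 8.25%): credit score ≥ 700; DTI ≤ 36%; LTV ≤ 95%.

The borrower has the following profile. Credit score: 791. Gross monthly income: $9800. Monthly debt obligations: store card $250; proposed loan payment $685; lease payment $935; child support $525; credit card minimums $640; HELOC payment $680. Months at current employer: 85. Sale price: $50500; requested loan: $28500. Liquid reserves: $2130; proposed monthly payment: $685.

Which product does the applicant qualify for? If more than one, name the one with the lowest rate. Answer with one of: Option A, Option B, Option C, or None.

Option A

Total debts = (250 + 685 + 935 + 525 + 640 + 680) = 3,715; DTI = 3,715/9,800 = 37.9%.
LTV = 28,500/50,500 = 56.4%.
Reserves = 2,130/685 = 3.1 months.
Option A: score 791 ≥ 600; DTI 37.9% ≤ 45%; employment 85 ≥ 12 mo → qualifies.
Option B: score 791 ≥ 660; DTI 37.9% > 36%; employment 85 ≥ 12 mo; reserves 3.1 < 9 mo → does not qualify.
Option C: score 791 ≥ 700; DTI 37.9% > 36%; LTV 56.4% ≤ 95% → does not qualify.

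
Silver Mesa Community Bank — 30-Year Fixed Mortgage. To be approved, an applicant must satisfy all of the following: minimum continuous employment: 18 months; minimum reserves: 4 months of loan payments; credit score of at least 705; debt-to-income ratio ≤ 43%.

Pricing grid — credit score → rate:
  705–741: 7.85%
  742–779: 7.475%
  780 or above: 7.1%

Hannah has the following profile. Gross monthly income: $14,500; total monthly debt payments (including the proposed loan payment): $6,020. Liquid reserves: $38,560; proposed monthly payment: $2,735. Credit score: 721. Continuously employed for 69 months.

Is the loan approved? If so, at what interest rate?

Credit score 721 ≥ 705 (meets minimum)
Liquid reserves cover 38,560/2,735 = 14.1 months — ≥ 4 required
DTI = 6,020/14,500 = 41.5% ≤ 43%
Employment 69 ≥ 18 months
All requirements met. Score 721 falls in the 705–741 tier → 7.85%.

Approved at 7.85%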